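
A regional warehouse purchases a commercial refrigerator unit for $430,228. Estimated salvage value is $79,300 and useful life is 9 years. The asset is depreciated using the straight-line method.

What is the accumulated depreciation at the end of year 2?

$77,984

Depreciable base = $430,228 − $79,300 = $350,928.
Annual expense = $350,928 / 9 = $38,992.
End of year 1: book value $391,236.
End of year 2: book value $352,244.
Accumulated through year 2 = $430,228 − $352,244 = $77,984.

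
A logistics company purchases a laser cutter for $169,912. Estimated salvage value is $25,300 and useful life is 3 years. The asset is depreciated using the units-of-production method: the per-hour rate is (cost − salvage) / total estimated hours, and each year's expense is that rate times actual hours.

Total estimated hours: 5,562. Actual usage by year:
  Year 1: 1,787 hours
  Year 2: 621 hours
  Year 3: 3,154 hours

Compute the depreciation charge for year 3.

Depreciable base = $169,912 − $25,300 = $144,612.
Rate = $144,612 / 5,562 hours = $26 per hour.
Year 1: 1,787 × $26 = $46,462. Book value $123,450.
Year 2: 621 × $26 = $16,146. Book value $107,304.
Year 3: 3,154 × $26 = $82,004. Book value $25,300.

$82,004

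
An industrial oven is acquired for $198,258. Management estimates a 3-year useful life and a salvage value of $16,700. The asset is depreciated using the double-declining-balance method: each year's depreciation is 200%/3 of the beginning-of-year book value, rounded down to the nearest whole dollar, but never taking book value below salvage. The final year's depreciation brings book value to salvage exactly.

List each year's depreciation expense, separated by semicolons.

Depreciable base = $198,258 − $16,700 = $181,558.
Year 1: ⌊$198,258 × 200%/3⌋ = $132,172. Book value $66,086.
Year 2: ⌊$66,086 × 200%/3⌋ = $44,057. Book value $22,029.
Year 3 (final): $22,029 − $16,700 = $5,329. Book value $16,700.

$132,172; $44,057; $5,329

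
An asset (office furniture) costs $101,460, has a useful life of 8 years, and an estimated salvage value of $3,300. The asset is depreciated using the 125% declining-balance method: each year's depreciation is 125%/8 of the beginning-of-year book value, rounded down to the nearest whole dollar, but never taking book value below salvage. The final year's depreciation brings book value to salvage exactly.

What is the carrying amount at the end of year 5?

Depreciable base = $101,460 − $3,300 = $98,160.
Year 1: ⌊$101,460 × 125%/8⌋ = $15,853. Book value $85,607.
Year 2: ⌊$85,607 × 125%/8⌋ = $13,376. Book value $72,231.
Year 3: ⌊$72,231 × 125%/8⌋ = $11,286. Book value $60,945.
Year 4: ⌊$60,945 × 125%/8⌋ = $9,522. Book value $51,423.
Year 5: ⌊$51,423 × 125%/8⌋ = $8,034. Book value $43,389.

$43,389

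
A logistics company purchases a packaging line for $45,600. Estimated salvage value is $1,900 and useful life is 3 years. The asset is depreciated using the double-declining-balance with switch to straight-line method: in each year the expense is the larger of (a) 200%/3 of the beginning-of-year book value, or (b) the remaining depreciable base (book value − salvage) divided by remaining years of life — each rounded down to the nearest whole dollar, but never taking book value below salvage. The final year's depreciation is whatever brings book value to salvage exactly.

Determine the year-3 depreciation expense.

Depreciable base = $45,600 − $1,900 = $43,700.
Year 1: DB = ⌊$45,600 × 200%/3⌋ = $30,400; SL = ⌊$43,700/3⌋ = $14,566 → take DB $30,400. Book value $15,200.
Year 2: DB = ⌊$15,200 × 200%/3⌋ = $10,133; SL = ⌊$13,300/2⌋ = $6,650 → take DB $10,133. Book value $5,067.
Year 3 (final): $5,067 − $1,900 = $3,167. Book value $1,900.

$3,167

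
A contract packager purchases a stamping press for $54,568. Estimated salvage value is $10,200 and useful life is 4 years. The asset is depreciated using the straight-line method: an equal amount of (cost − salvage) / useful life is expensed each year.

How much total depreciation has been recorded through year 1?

$11,092

Depreciable base = $54,568 − $10,200 = $44,368.
Annual expense = $44,368 / 4 = $11,092.
End of year 1: book value $43,476.
Accumulated through year 1 = $54,568 − $43,476 = $11,092.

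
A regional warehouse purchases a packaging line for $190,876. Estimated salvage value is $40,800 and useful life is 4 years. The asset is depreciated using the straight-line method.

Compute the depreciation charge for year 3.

Depreciable base = $190,876 − $40,800 = $150,076.
Annual expense = $150,076 / 4 = $37,519.

$37,519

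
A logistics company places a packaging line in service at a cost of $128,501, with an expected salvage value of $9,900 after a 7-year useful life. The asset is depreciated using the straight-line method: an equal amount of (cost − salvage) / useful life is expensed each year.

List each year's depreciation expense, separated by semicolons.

Depreciable base = $128,501 − $9,900 = $118,601.
Annual expense = $118,601 / 7 = $16,943.
End of year 1: book value $111,558.
End of year 2: book value $94,615.
End of year 3: book value $77,672.
End of year 4: book value $60,729.
End of year 5: book value $43,786.
End of year 6: book value $26,843.
End of year 7: book value $9,900.

$16,943; $16,943; $16,943; $16,943; $16,943; $16,943; $16,943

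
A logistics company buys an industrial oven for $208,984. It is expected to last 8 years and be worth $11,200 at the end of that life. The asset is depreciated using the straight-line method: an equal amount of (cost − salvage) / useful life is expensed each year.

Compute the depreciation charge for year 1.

$24,723

Depreciable base = $208,984 − $11,200 = $197,784.
Annual expense = $197,784 / 8 = $24,723.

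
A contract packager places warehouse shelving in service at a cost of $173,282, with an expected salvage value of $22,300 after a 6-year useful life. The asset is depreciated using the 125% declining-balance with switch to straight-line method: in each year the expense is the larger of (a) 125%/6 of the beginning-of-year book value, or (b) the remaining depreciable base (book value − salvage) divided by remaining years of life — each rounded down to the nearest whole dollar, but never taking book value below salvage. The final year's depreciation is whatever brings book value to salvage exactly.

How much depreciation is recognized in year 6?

Depreciable base = $173,282 − $22,300 = $150,982.
Year 1: DB = ⌊$173,282 × 125%/6⌋ = $36,100; SL = ⌊$150,982/6⌋ = $25,163 → take DB $36,100. Book value $137,182.
Year 2: DB = ⌊$137,182 × 125%/6⌋ = $28,579; SL = ⌊$114,882/5⌋ = $22,976 → take DB $28,579. Book value $108,603.
Year 3: DB = ⌊$108,603 × 125%/6⌋ = $22,625; SL = ⌊$86,303/4⌋ = $21,575 → take DB $22,625. Book value $85,978.
Year 4: DB = ⌊$85,978 × 125%/6⌋ = $17,912; SL = ⌊$63,678/3⌋ = $21,226 → take SL $21,226. Book value $64,752.
Year 5: DB = ⌊$64,752 × 125%/6⌋ = $13,490; SL = ⌊$42,452/2⌋ = $21,226 → take SL $21,226. Book value $43,526.
Year 6 (final): $43,526 − $22,300 = $21,226. Book value $22,300.

$21,226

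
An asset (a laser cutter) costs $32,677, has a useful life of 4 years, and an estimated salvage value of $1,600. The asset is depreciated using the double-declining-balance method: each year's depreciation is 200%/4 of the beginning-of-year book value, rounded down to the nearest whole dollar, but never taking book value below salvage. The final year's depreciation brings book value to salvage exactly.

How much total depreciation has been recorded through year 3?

Depreciable base = $32,677 − $1,600 = $31,077.
Year 1: ⌊$32,677 × 200%/4⌋ = $16,338. Book value $16,339.
Year 2: ⌊$16,339 × 200%/4⌋ = $8,169. Book value $8,170.
Year 3: ⌊$8,170 × 200%/4⌋ = $4,085. Book value $4,085.
Accumulated through year 3 = $32,677 − $4,085 = $28,592.

$28,592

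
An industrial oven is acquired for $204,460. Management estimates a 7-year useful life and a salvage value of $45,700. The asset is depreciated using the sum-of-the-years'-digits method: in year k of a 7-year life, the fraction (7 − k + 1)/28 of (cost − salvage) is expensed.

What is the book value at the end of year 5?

Depreciable base = $204,460 − $45,700 = $158,760.
Sum of the years' digits = 7+6+5+4+3+2+1 = 28.
Year 1: $158,760 × 7/28 = $39,690. Book value $164,770.
Year 2: $158,760 × 6/28 = $34,020. Book value $130,750.
Year 3: $158,760 × 5/28 = $28,350. Book value $102,400.
Year 4: $158,760 × 4/28 = $22,680. Book value $79,720.
Year 5: $158,760 × 3/28 = $17,010. Book value $62,710.

$62,710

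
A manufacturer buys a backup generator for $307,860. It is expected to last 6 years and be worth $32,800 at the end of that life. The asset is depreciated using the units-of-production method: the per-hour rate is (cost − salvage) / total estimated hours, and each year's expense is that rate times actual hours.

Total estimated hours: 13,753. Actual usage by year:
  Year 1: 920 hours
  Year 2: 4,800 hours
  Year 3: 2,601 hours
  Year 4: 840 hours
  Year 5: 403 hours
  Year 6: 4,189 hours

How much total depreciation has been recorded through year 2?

Depreciable base = $307,860 − $32,800 = $275,060.
Rate = $275,060 / 13,753 hours = $20 per hour.
Year 1: 920 × $20 = $18,400. Book value $289,460.
Year 2: 4,800 × $20 = $96,000. Book value $193,460.
Accumulated through year 2 = $307,860 − $193,460 = $114,400.

$114,400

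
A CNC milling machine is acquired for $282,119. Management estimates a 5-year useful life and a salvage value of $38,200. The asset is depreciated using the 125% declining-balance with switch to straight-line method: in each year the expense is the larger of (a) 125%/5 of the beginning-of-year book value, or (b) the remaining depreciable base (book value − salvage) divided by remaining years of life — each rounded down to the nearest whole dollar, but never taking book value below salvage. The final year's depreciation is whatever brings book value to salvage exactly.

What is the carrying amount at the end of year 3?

Depreciable base = $282,119 − $38,200 = $243,919.
Year 1: DB = ⌊$282,119 × 125%/5⌋ = $70,529; SL = ⌊$243,919/5⌋ = $48,783 → take DB $70,529. Book value $211,590.
Year 2: DB = ⌊$211,590 × 125%/5⌋ = $52,897; SL = ⌊$173,390/4⌋ = $43,347 → take DB $52,897. Book value $158,693.
Year 3: DB = ⌊$158,693 × 125%/5⌋ = $39,673; SL = ⌊$120,493/3⌋ = $40,164 → take SL $40,164. Book value $118,529.

$118,529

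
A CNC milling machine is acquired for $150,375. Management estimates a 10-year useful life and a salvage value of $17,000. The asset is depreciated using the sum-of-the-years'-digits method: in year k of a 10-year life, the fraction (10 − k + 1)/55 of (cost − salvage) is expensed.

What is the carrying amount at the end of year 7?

$31,550

Depreciable base = $150,375 − $17,000 = $133,375.
Sum of the years' digits = 10+9+8+7+6+5+4+3+2+1 = 55.
Year 1: $133,375 × 10/55 = $24,250. Book value $126,125.
Year 2: $133,375 × 9/55 = $21,825. Book value $104,300.
Year 3: $133,375 × 8/55 = $19,400. Book value $84,900.
Year 4: $133,375 × 7/55 = $16,975. Book value $67,925.
Year 5: $133,375 × 6/55 = $14,550. Book value $53,375.
Year 6: $133,375 × 5/55 = $12,125. Book value $41,250.
Year 7: $133,375 × 4/55 = $9,700. Book value $31,550.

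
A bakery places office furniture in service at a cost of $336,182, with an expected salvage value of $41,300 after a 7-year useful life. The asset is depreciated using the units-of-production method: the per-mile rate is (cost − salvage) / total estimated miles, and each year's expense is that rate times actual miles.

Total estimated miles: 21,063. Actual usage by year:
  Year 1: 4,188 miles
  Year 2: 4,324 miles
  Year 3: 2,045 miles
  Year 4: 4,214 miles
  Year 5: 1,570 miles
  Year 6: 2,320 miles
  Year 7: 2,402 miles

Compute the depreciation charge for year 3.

Depreciable base = $336,182 − $41,300 = $294,882.
Rate = $294,882 / 21,063 miles = $14 per mile.
Year 1: 4,188 × $14 = $58,632. Book value $277,550.
Year 2: 4,324 × $14 = $60,536. Book value $217,014.
Year 3: 2,045 × $14 = $28,630. Book value $188,384.

$28,630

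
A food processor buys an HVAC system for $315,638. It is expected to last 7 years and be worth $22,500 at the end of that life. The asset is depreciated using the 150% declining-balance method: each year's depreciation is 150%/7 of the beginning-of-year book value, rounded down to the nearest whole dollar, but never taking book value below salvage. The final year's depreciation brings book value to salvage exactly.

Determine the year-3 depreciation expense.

Depreciable base = $315,638 − $22,500 = $293,138.
Year 1: ⌊$315,638 × 150%/7⌋ = $67,636. Book value $248,002.
Year 2: ⌊$248,002 × 150%/7⌋ = $53,143. Book value $194,859.
Year 3: ⌊$194,859 × 150%/7⌋ = $41,755. Book value $153,104.

$41,755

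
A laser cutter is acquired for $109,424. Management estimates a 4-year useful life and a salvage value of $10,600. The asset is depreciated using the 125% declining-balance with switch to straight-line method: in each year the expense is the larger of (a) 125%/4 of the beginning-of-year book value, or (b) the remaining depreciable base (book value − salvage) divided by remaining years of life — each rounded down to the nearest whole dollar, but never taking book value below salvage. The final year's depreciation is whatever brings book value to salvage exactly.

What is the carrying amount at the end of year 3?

$31,160

Depreciable base = $109,424 − $10,600 = $98,824.
Year 1: DB = ⌊$109,424 × 125%/4⌋ = $34,195; SL = ⌊$98,824/4⌋ = $24,706 → take DB $34,195. Book value $75,229.
Year 2: DB = ⌊$75,229 × 125%/4⌋ = $23,509; SL = ⌊$64,629/3⌋ = $21,543 → take DB $23,509. Book value $51,720.
Year 3: DB = ⌊$51,720 × 125%/4⌋ = $16,162; SL = ⌊$41,120/2⌋ = $20,560 → take SL $20,560. Book value $31,160.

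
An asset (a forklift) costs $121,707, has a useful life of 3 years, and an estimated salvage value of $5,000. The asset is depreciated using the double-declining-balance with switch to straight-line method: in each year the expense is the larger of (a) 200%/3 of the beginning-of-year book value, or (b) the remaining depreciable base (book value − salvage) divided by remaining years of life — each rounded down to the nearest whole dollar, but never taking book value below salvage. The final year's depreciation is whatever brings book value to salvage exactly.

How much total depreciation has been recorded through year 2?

Depreciable base = $121,707 − $5,000 = $116,707.
Year 1: DB = ⌊$121,707 × 200%/3⌋ = $81,138; SL = ⌊$116,707/3⌋ = $38,902 → take DB $81,138. Book value $40,569.
Year 2: DB = ⌊$40,569 × 200%/3⌋ = $27,046; SL = ⌊$35,569/2⌋ = $17,784 → take DB $27,046. Book value $13,523.
Accumulated through year 2 = $121,707 − $13,523 = $108,184.

$108,184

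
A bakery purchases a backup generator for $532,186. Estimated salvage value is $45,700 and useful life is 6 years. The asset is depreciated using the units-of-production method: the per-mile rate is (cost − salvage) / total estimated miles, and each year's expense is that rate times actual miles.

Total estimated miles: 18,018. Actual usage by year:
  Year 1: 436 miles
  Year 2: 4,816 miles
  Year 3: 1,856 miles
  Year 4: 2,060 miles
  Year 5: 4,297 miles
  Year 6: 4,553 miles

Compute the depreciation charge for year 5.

$116,019

Depreciable base = $532,186 − $45,700 = $486,486.
Rate = $486,486 / 18,018 miles = $27 per mile.
Year 1: 436 × $27 = $11,772. Book value $520,414.
Year 2: 4,816 × $27 = $130,032. Book value $390,382.
Year 3: 1,856 × $27 = $50,112. Book value $340,270.
Year 4: 2,060 × $27 = $55,620. Book value $284,650.
Year 5: 4,297 × $27 = $116,019. Book value $168,631.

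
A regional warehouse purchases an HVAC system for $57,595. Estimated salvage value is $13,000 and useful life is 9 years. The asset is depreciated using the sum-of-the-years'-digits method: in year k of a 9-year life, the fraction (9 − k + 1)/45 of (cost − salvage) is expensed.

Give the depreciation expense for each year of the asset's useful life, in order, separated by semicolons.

$8,919; $7,928; $6,937; $5,946; $4,955; $3,964; $2,973; $1,982; $991

Depreciable base = $57,595 − $13,000 = $44,595.
Sum of the years' digits = 9+8+7+6+5+4+3+2+1 = 45.
Year 1: $44,595 × 9/45 = $8,919. Book value $48,676.
Year 2: $44,595 × 8/45 = $7,928. Book value $40,748.
Year 3: $44,595 × 7/45 = $6,937. Book value $33,811.
Year 4: $44,595 × 6/45 = $5,946. Book value $27,865.
Year 5: $44,595 × 5/45 = $4,955. Book value $22,910.
Year 6: $44,595 × 4/45 = $3,964. Book value $18,946.
Year 7: $44,595 × 3/45 = $2,973. Book value $15,973.
Year 8: $44,595 × 2/45 = $1,982. Book value $13,991.
Year 9: $44,595 × 1/45 = $991. Book value $13,000.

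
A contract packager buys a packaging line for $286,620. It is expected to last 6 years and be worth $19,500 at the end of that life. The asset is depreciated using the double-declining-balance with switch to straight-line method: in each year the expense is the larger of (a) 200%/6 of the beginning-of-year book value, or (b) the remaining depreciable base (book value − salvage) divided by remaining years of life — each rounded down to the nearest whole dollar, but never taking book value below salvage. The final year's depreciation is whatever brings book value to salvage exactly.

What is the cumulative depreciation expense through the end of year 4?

$230,003

Depreciable base = $286,620 − $19,500 = $267,120.
Year 1: DB = ⌊$286,620 × 200%/6⌋ = $95,540; SL = ⌊$267,120/6⌋ = $44,520 → take DB $95,540. Book value $191,080.
Year 2: DB = ⌊$191,080 × 200%/6⌋ = $63,693; SL = ⌊$171,580/5⌋ = $34,316 → take DB $63,693. Book value $127,387.
Year 3: DB = ⌊$127,387 × 200%/6⌋ = $42,462; SL = ⌊$107,887/4⌋ = $26,971 → take DB $42,462. Book value $84,925.
Year 4: DB = ⌊$84,925 × 200%/6⌋ = $28,308; SL = ⌊$65,425/3⌋ = $21,808 → take DB $28,308. Book value $56,617.
Accumulated through year 4 = $286,620 − $56,617 = $230,003.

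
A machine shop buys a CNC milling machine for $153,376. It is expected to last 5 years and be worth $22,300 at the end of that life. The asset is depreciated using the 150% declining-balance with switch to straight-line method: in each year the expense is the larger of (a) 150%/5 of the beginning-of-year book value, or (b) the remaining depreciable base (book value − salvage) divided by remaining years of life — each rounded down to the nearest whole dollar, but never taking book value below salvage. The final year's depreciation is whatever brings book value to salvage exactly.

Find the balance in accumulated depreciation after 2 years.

Depreciable base = $153,376 − $22,300 = $131,076.
Year 1: DB = ⌊$153,376 × 150%/5⌋ = $46,012; SL = ⌊$131,076/5⌋ = $26,215 → take DB $46,012. Book value $107,364.
Year 2: DB = ⌊$107,364 × 150%/5⌋ = $32,209; SL = ⌊$85,064/4⌋ = $21,266 → take DB $32,209. Book value $75,155.
Accumulated through year 2 = $153,376 − $75,155 = $78,221.

$78,221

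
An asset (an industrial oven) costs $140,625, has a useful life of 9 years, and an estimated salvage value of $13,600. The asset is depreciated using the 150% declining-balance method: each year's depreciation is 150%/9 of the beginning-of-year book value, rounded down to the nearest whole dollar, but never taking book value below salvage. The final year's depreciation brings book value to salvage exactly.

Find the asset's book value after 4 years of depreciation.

$67,818

Depreciable base = $140,625 − $13,600 = $127,025.
Year 1: ⌊$140,625 × 150%/9⌋ = $23,437. Book value $117,188.
Year 2: ⌊$117,188 × 150%/9⌋ = $19,531. Book value $97,657.
Year 3: ⌊$97,657 × 150%/9⌋ = $16,276. Book value $81,381.
Year 4: ⌊$81,381 × 150%/9⌋ = $13,563. Book value $67,818.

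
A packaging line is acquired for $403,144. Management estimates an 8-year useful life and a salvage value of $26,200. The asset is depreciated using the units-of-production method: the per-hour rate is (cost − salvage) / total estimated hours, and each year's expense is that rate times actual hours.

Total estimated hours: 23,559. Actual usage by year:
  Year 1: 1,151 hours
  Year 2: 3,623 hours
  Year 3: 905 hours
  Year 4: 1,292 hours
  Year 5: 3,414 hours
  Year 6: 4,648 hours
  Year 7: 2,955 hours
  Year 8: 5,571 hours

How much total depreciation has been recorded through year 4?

Depreciable base = $403,144 − $26,200 = $376,944.
Rate = $376,944 / 23,559 hours = $16 per hour.
Year 1: 1,151 × $16 = $18,416. Book value $384,728.
Year 2: 3,623 × $16 = $57,968. Book value $326,760.
Year 3: 905 × $16 = $14,480. Book value $312,280.
Year 4: 1,292 × $16 = $20,672. Book value $291,608.
Accumulated through year 4 = $403,144 − $291,608 = $111,536.

$111,536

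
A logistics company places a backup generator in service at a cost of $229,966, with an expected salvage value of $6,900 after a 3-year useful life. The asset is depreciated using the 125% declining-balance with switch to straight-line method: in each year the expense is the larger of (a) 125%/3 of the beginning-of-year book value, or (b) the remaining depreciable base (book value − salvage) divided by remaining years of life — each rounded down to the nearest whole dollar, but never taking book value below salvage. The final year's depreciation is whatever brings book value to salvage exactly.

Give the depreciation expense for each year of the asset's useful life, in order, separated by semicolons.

$95,819; $63,623; $63,624

Depreciable base = $229,966 − $6,900 = $223,066.
Year 1: DB = ⌊$229,966 × 125%/3⌋ = $95,819; SL = ⌊$223,066/3⌋ = $74,355 → take DB $95,819. Book value $134,147.
Year 2: DB = ⌊$134,147 × 125%/3⌋ = $55,894; SL = ⌊$127,247/2⌋ = $63,623 → take SL $63,623. Book value $70,524.
Year 3 (final): $70,524 − $6,900 = $63,624. Book value $6,900.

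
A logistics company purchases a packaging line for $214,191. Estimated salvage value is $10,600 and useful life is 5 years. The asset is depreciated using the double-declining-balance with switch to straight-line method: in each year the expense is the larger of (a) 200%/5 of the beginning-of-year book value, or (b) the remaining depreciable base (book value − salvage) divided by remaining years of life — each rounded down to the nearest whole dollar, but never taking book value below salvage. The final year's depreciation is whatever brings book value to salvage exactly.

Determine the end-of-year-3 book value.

Depreciable base = $214,191 − $10,600 = $203,591.
Year 1: DB = ⌊$214,191 × 200%/5⌋ = $85,676; SL = ⌊$203,591/5⌋ = $40,718 → take DB $85,676. Book value $128,515.
Year 2: DB = ⌊$128,515 × 200%/5⌋ = $51,406; SL = ⌊$117,915/4⌋ = $29,478 → take DB $51,406. Book value $77,109.
Year 3: DB = ⌊$77,109 × 200%/5⌋ = $30,843; SL = ⌊$66,509/3⌋ = $22,169 → take DB $30,843. Book value $46,266.

$46,266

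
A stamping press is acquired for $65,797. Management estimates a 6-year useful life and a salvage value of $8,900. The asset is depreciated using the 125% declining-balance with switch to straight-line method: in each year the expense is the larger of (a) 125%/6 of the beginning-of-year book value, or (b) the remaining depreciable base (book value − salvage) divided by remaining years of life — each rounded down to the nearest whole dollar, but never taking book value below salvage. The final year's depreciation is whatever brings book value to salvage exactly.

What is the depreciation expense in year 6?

$7,916

Depreciable base = $65,797 − $8,900 = $56,897.
Year 1: DB = ⌊$65,797 × 125%/6⌋ = $13,707; SL = ⌊$56,897/6⌋ = $9,482 → take DB $13,707. Book value $52,090.
Year 2: DB = ⌊$52,090 × 125%/6⌋ = $10,852; SL = ⌊$43,190/5⌋ = $8,638 → take DB $10,852. Book value $41,238.
Year 3: DB = ⌊$41,238 × 125%/6⌋ = $8,591; SL = ⌊$32,338/4⌋ = $8,084 → take DB $8,591. Book value $32,647.
Year 4: DB = ⌊$32,647 × 125%/6⌋ = $6,801; SL = ⌊$23,747/3⌋ = $7,915 → take SL $7,915. Book value $24,732.
Year 5: DB = ⌊$24,732 × 125%/6⌋ = $5,152; SL = ⌊$15,832/2⌋ = $7,916 → take SL $7,916. Book value $16,816.
Year 6 (final): $16,816 − $8,900 = $7,916. Book value $8,900.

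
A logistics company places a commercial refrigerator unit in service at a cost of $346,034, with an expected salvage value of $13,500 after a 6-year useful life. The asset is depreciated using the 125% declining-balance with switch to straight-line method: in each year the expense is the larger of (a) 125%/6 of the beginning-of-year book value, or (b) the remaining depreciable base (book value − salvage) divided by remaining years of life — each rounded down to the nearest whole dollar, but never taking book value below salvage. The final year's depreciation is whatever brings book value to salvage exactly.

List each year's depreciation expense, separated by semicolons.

Depreciable base = $346,034 − $13,500 = $332,534.
Year 1: DB = ⌊$346,034 × 125%/6⌋ = $72,090; SL = ⌊$332,534/6⌋ = $55,422 → take DB $72,090. Book value $273,944.
Year 2: DB = ⌊$273,944 × 125%/6⌋ = $57,071; SL = ⌊$260,444/5⌋ = $52,088 → take DB $57,071. Book value $216,873.
Year 3: DB = ⌊$216,873 × 125%/6⌋ = $45,181; SL = ⌊$203,373/4⌋ = $50,843 → take SL $50,843. Book value $166,030.
Year 4: DB = ⌊$166,030 × 125%/6⌋ = $34,589; SL = ⌊$152,530/3⌋ = $50,843 → take SL $50,843. Book value $115,187.
Year 5: DB = ⌊$115,187 × 125%/6⌋ = $23,997; SL = ⌊$101,687/2⌋ = $50,843 → take SL $50,843. Book value $64,344.
Year 6 (final): $64,344 − $13,500 = $50,844. Book value $13,500.

$72,090; $57,071; $50,843; $50,843; $50,843; $50,844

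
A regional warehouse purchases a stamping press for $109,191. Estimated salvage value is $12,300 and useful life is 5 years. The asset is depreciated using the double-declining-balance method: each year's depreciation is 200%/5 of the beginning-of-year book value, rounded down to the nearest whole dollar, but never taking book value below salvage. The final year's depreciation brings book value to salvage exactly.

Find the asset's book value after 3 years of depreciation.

$23,586

Depreciable base = $109,191 − $12,300 = $96,891.
Year 1: ⌊$109,191 × 200%/5⌋ = $43,676. Book value $65,515.
Year 2: ⌊$65,515 × 200%/5⌋ = $26,206. Book value $39,309.
Year 3: ⌊$39,309 × 200%/5⌋ = $15,723. Book value $23,586.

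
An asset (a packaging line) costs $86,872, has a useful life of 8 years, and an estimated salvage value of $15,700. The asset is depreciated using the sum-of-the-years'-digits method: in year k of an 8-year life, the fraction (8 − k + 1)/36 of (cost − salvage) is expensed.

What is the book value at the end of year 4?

$35,470

Depreciable base = $86,872 − $15,700 = $71,172.
Sum of the years' digits = 8+7+6+5+4+3+2+1 = 36.
Year 1: $71,172 × 8/36 = $15,816. Book value $71,056.
Year 2: $71,172 × 7/36 = $13,839. Book value $57,217.
Year 3: $71,172 × 6/36 = $11,862. Book value $45,355.
Year 4: $71,172 × 5/36 = $9,885. Book value $35,470.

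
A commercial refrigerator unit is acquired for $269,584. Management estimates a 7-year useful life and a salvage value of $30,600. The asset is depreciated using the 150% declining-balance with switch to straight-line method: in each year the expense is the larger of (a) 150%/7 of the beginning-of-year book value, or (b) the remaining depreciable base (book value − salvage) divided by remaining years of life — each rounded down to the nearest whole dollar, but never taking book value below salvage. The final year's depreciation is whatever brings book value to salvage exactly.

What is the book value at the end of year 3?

$130,765

Depreciable base = $269,584 − $30,600 = $238,984.
Year 1: DB = ⌊$269,584 × 150%/7⌋ = $57,768; SL = ⌊$238,984/7⌋ = $34,140 → take DB $57,768. Book value $211,816.
Year 2: DB = ⌊$211,816 × 150%/7⌋ = $45,389; SL = ⌊$181,216/6⌋ = $30,202 → take DB $45,389. Book value $166,427.
Year 3: DB = ⌊$166,427 × 150%/7⌋ = $35,662; SL = ⌊$135,827/5⌋ = $27,165 → take DB $35,662. Book value $130,765.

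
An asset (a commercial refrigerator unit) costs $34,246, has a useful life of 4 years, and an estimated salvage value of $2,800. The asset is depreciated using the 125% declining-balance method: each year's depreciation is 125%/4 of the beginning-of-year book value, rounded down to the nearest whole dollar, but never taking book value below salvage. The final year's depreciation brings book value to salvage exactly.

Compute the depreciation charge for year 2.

$7,357

Depreciable base = $34,246 − $2,800 = $31,446.
Year 1: ⌊$34,246 × 125%/4⌋ = $10,701. Book value $23,545.
Year 2: ⌊$23,545 × 125%/4⌋ = $7,357. Book value $16,188.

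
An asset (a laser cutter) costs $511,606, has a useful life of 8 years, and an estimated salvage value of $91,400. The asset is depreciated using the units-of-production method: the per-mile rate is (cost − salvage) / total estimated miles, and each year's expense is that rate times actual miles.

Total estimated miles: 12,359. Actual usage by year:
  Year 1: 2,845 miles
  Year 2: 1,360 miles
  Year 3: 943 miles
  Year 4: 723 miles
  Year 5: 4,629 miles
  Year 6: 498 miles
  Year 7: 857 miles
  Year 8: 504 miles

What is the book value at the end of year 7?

Depreciable base = $511,606 − $91,400 = $420,206.
Rate = $420,206 / 12,359 miles = $34 per mile.
Year 1: 2,845 × $34 = $96,730. Book value $414,876.
Year 2: 1,360 × $34 = $46,240. Book value $368,636.
Year 3: 943 × $34 = $32,062. Book value $336,574.
Year 4: 723 × $34 = $24,582. Book value $311,992.
Year 5: 4,629 × $34 = $157,386. Book value $154,606.
Year 6: 498 × $34 = $16,932. Book value $137,674.
Year 7: 857 × $34 = $29,138. Book value $108,536.

$108,536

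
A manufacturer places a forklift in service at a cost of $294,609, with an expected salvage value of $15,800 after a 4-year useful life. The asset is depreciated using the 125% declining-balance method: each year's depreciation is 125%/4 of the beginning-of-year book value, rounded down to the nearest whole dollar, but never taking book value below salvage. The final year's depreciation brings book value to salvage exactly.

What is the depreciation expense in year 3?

Depreciable base = $294,609 − $15,800 = $278,809.
Year 1: ⌊$294,609 × 125%/4⌋ = $92,065. Book value $202,544.
Year 2: ⌊$202,544 × 125%/4⌋ = $63,295. Book value $139,249.
Year 3: ⌊$139,249 × 125%/4⌋ = $43,515. Book value $95,734.

$43,515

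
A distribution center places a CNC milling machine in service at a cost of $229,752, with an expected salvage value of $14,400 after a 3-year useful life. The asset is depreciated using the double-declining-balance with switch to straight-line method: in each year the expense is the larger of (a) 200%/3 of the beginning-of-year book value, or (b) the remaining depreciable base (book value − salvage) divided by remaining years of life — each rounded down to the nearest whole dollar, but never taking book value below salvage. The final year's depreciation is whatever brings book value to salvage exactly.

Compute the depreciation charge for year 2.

Depreciable base = $229,752 − $14,400 = $215,352.
Year 1: DB = ⌊$229,752 × 200%/3⌋ = $153,168; SL = ⌊$215,352/3⌋ = $71,784 → take DB $153,168. Book value $76,584.
Year 2: DB = ⌊$76,584 × 200%/3⌋ = $51,056; SL = ⌊$62,184/2⌋ = $31,092 → take DB $51,056. Book value $25,528.

$51,056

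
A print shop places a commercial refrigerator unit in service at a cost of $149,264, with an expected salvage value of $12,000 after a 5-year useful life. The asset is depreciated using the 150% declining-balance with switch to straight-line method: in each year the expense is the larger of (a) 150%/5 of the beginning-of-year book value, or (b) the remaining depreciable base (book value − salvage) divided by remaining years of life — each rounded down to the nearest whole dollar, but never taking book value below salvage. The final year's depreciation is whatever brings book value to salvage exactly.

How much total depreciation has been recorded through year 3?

Depreciable base = $149,264 − $12,000 = $137,264.
Year 1: DB = ⌊$149,264 × 150%/5⌋ = $44,779; SL = ⌊$137,264/5⌋ = $27,452 → take DB $44,779. Book value $104,485.
Year 2: DB = ⌊$104,485 × 150%/5⌋ = $31,345; SL = ⌊$92,485/4⌋ = $23,121 → take DB $31,345. Book value $73,140.
Year 3: DB = ⌊$73,140 × 150%/5⌋ = $21,942; SL = ⌊$61,140/3⌋ = $20,380 → take DB $21,942. Book value $51,198.
Accumulated through year 3 = $149,264 − $51,198 = $98,066.

$98,066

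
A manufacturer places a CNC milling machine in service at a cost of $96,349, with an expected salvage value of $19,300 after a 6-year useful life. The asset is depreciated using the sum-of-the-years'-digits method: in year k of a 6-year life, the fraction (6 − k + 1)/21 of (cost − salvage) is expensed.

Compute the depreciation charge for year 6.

$3,669

Depreciable base = $96,349 − $19,300 = $77,049.
Sum of the years' digits = 6+5+4+3+2+1 = 21.
Year 1: $77,049 × 6/21 = $22,014. Book value $74,335.
Year 2: $77,049 × 5/21 = $18,345. Book value $55,990.
Year 3: $77,049 × 4/21 = $14,676. Book value $41,314.
Year 4: $77,049 × 3/21 = $11,007. Book value $30,307.
Year 5: $77,049 × 2/21 = $7,338. Book value $22,969.
Year 6: $77,049 × 1/21 = $3,669. Book value $19,300.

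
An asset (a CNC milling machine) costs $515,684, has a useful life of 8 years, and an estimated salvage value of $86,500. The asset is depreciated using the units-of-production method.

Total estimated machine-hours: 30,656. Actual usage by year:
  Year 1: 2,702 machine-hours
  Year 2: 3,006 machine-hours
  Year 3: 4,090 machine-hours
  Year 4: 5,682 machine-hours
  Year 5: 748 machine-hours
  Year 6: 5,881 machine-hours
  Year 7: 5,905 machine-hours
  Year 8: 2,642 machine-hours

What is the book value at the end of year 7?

$123,488

Depreciable base = $515,684 − $86,500 = $429,184.
Rate = $429,184 / 30,656 machine-hours = $14 per machine-hour.
Year 1: 2,702 × $14 = $37,828. Book value $477,856.
Year 2: 3,006 × $14 = $42,084. Book value $435,772.
Year 3: 4,090 × $14 = $57,260. Book value $378,512.
Year 4: 5,682 × $14 = $79,548. Book value $298,964.
Year 5: 748 × $14 = $10,472. Book value $288,492.
Year 6: 5,881 × $14 = $82,334. Book value $206,158.
Year 7: 5,905 × $14 = $82,670. Book value $123,488.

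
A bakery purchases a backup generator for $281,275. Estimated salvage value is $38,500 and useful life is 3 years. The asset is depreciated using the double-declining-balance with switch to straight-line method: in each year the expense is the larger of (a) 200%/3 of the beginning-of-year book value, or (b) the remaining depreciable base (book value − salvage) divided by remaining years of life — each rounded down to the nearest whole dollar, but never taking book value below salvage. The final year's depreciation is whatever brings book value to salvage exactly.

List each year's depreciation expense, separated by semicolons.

$187,516; $55,259; $0

Depreciable base = $281,275 − $38,500 = $242,775.
Year 1: DB = ⌊$281,275 × 200%/3⌋ = $187,516; SL = ⌊$242,775/3⌋ = $80,925 → take DB $187,516. Book value $93,759.
Year 2: DB = ⌊$93,759 × 200%/3⌋ = $62,506; SL = ⌊$55,259/2⌋ = $27,629 → take DB $62,506, capped at $55,259. Book value $38,500.
Year 3 (final): $38,500 − $38,500 = $0. Book value $38,500.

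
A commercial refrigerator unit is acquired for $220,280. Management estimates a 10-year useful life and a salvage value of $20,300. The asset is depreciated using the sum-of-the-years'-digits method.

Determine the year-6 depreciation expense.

Depreciable base = $220,280 − $20,300 = $199,980.
Sum of the years' digits = 10+9+8+7+6+5+4+3+2+1 = 55.
Year 1: $199,980 × 10/55 = $36,360. Book value $183,920.
Year 2: $199,980 × 9/55 = $32,724. Book value $151,196.
Year 3: $199,980 × 8/55 = $29,088. Book value $122,108.
Year 4: $199,980 × 7/55 = $25,452. Book value $96,656.
Year 5: $199,980 × 6/55 = $21,816. Book value $74,840.
Year 6: $199,980 × 5/55 = $18,180. Book value $56,660.

$18,180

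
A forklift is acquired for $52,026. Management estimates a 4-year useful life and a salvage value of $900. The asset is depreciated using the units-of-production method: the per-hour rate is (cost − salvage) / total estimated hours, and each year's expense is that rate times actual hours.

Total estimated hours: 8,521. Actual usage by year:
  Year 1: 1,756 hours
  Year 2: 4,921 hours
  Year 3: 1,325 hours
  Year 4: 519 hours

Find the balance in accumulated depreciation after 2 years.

$40,062

Depreciable base = $52,026 − $900 = $51,126.
Rate = $51,126 / 8,521 hours = $6 per hour.
Year 1: 1,756 × $6 = $10,536. Book value $41,490.
Year 2: 4,921 × $6 = $29,526. Book value $11,964.
Accumulated through year 2 = $52,026 − $11,964 = $40,062.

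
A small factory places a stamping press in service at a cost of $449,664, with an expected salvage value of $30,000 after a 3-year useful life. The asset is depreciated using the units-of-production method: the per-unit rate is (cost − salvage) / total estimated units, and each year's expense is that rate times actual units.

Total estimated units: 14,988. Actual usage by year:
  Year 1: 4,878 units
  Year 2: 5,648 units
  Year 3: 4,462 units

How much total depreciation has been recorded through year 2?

$294,728

Depreciable base = $449,664 − $30,000 = $419,664.
Rate = $419,664 / 14,988 units = $28 per unit.
Year 1: 4,878 × $28 = $136,584. Book value $313,080.
Year 2: 5,648 × $28 = $158,144. Book value $154,936.
Accumulated through year 2 = $449,664 − $154,936 = $294,728.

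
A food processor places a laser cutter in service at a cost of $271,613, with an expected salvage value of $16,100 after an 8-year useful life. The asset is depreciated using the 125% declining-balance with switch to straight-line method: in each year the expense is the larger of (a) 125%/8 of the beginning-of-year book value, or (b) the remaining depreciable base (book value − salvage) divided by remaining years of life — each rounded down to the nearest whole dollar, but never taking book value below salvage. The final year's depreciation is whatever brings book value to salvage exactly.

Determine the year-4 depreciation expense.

Depreciable base = $271,613 − $16,100 = $255,513.
Year 1: DB = ⌊$271,613 × 125%/8⌋ = $42,439; SL = ⌊$255,513/8⌋ = $31,939 → take DB $42,439. Book value $229,174.
Year 2: DB = ⌊$229,174 × 125%/8⌋ = $35,808; SL = ⌊$213,074/7⌋ = $30,439 → take DB $35,808. Book value $193,366.
Year 3: DB = ⌊$193,366 × 125%/8⌋ = $30,213; SL = ⌊$177,266/6⌋ = $29,544 → take DB $30,213. Book value $163,153.
Year 4: DB = ⌊$163,153 × 125%/8⌋ = $25,492; SL = ⌊$147,053/5⌋ = $29,410 → take SL $29,410. Book value $133,743.

$29,410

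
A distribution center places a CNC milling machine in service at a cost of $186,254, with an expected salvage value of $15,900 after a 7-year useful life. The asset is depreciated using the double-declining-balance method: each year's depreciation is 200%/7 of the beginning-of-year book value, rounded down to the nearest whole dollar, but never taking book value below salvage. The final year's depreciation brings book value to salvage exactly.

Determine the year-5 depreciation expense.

Depreciable base = $186,254 − $15,900 = $170,354.
Year 1: ⌊$186,254 × 200%/7⌋ = $53,215. Book value $133,039.
Year 2: ⌊$133,039 × 200%/7⌋ = $38,011. Book value $95,028.
Year 3: ⌊$95,028 × 200%/7⌋ = $27,150. Book value $67,878.
Year 4: ⌊$67,878 × 200%/7⌋ = $19,393. Book value $48,485.
Year 5: ⌊$48,485 × 200%/7⌋ = $13,852. Book value $34,633.

$13,852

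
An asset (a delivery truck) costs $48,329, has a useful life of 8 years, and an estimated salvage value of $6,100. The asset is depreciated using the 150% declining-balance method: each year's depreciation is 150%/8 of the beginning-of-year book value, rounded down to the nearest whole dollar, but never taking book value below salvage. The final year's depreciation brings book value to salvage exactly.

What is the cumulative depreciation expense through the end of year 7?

$37,030

Depreciable base = $48,329 − $6,100 = $42,229.
Year 1: ⌊$48,329 × 150%/8⌋ = $9,061. Book value $39,268.
Year 2: ⌊$39,268 × 150%/8⌋ = $7,362. Book value $31,906.
Year 3: ⌊$31,906 × 150%/8⌋ = $5,982. Book value $25,924.
Year 4: ⌊$25,924 × 150%/8⌋ = $4,860. Book value $21,064.
Year 5: ⌊$21,064 × 150%/8⌋ = $3,949. Book value $17,115.
Year 6: ⌊$17,115 × 150%/8⌋ = $3,209. Book value $13,906.
Year 7: ⌊$13,906 × 150%/8⌋ = $2,607. Book value $11,299.
Accumulated through year 7 = $48,329 − $11,299 = $37,030.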